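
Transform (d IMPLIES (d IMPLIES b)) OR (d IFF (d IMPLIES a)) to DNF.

(d IMPLIES (d IMPLIES b)) OR (d IFF (d IMPLIES a))
⇔ NOT d OR (d IMPLIES b) OR (d IFF (d IMPLIES a))
⇔ NOT d OR NOT d OR b OR (d IFF (d IMPLIES a))
⇔ NOT d OR NOT d OR b OR ((d IMPLIES (d IMPLIES a)) AND ((d IMPLIES a) IMPLIES d))
⇔ NOT d OR NOT d OR b OR ((NOT d OR (d IMPLIES a)) AND ((d IMPLIES a) IMPLIES d))
⇔ NOT d OR NOT d OR b OR ((NOT d OR NOT d OR a) AND ((d IMPLIES a) IMPLIES d))
⇔ NOT d OR NOT d OR b OR ((NOT d OR NOT d OR a) AND (NOT (d IMPLIES a) OR d))
⇔ NOT d OR NOT d OR b OR ((NOT d OR NOT d OR a) AND (NOT (NOT d OR a) OR d))
⇔ NOT d OR NOT d OR b OR ((NOT d OR NOT d OR a) AND ((NOT NOT d AND NOT a) OR d))
⇔ NOT d OR NOT d OR b OR ((NOT d OR NOT d OR a) AND ((d AND NOT a) OR d))
⇔ NOT d OR NOT d OR b OR (NOT d AND d AND NOT a) OR (NOT d AND d) OR (NOT d AND d AND NOT a) OR (NOT d AND d) OR (a AND d AND NOT a) OR (a AND d)
⇔ NOT d OR b OR (a AND d)

NOT d OR b OR (a AND d)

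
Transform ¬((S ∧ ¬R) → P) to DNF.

¬((S ∧ ¬R) → P)
≡ ¬(¬(S ∧ ¬R) ∨ P)
≡ ¬¬(S ∧ ¬R) ∧ ¬P
≡ S ∧ ¬R ∧ ¬P

S ∧ ¬R ∧ ¬P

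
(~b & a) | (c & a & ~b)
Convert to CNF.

(~b & a) | (c & a & ~b)
≡ (~b | c) & (~b | a) & (~b | ~b) & (a | c) & (a | a) & (a | ~b)   [distribute | over &]
≡ ~b & a   [simplify]

~b & a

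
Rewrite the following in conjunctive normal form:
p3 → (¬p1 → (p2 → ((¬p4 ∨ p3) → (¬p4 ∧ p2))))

p3 → (¬p1 → (p2 → ((¬p4 ∨ p3) → (¬p4 ∧ p2))))
⇔ ¬p3 ∨ (¬p1 → (p2 → ((¬p4 ∨ p3) → (¬p4 ∧ p2))))   (eliminate →)
⇔ ¬p3 ∨ ¬¬p1 ∨ (p2 → ((¬p4 ∨ p3) → (¬p4 ∧ p2)))   (eliminate →)
⇔ ¬p3 ∨ ¬¬p1 ∨ ¬p2 ∨ ((¬p4 ∨ p3) → (¬p4 ∧ p2))   (eliminate →)
⇔ ¬p3 ∨ ¬¬p1 ∨ ¬p2 ∨ ¬(¬p4 ∨ p3) ∨ (¬p4 ∧ p2)   (eliminate →)
⇔ ¬p3 ∨ p1 ∨ ¬p2 ∨ ¬(¬p4 ∨ p3) ∨ (¬p4 ∧ p2)   (double negation)
⇔ ¬p3 ∨ p1 ∨ ¬p2 ∨ (¬¬p4 ∧ ¬p3) ∨ (¬p4 ∧ p2)   (De Morgan)
⇔ ¬p3 ∨ p1 ∨ ¬p2 ∨ (p4 ∧ ¬p3) ∨ (¬p4 ∧ p2)   (double negation)
⇔ (¬p3 ∨ p1 ∨ ¬p2 ∨ p4 ∨ ¬p4) ∧ (¬p3 ∨ p1 ∨ ¬p2 ∨ p4 ∨ p2) ∧ (¬p3 ∨ p1 ∨ ¬p2 ∨ ¬p3 ∨ ¬p4) ∧ (¬p3 ∨ p1 ∨ ¬p2 ∨ ¬p3 ∨ p2)   (distribute ∨ over ∧)
⇔ ¬p3 ∨ p1 ∨ ¬p2 ∨ ¬p4   (simplify)

¬p3 ∨ p1 ∨ ¬p2 ∨ ¬p4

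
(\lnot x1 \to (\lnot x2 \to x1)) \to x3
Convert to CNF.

(\lnot x1 \to (\lnot x2 \to x1)) \to x3
≡ \lnot (\lnot x1 \to (\lnot x2 \to x1)) \lor x3   [eliminate \to]
≡ \lnot (\lnot \lnot x1 \lor (\lnot x2 \to x1)) \lor x3   [eliminate \to]
≡ \lnot (\lnot \lnot x1 \lor \lnot \lnot x2 \lor x1) \lor x3   [eliminate \to]
≡ \lnot \lnot \lnot x1 \land \lnot \lnot \lnot x2 \land \lnot x1 \lor x3   [De Morgan]
≡ \lnot x1 \land \lnot \lnot \lnot x2 \land \lnot x1 \lor x3   [double negation]
≡ \lnot x1 \land \lnot x2 \land \lnot x1 \lor x3   [double negation]
≡ (\lnot x1 \lor x3) \land (\lnot x2 \lor x3) \land (\lnot x1 \lor x3)   [distribute \lor over \land]
≡ (\lnot x1 \lor x3) \land (\lnot x2 \lor x3)   [simplify]

(\lnot x1 \lor x3) \land (\lnot x2 \lor x3)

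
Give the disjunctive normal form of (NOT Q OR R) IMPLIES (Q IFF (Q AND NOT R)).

(NOT Q OR R) IMPLIES (Q IFF (Q AND NOT R))
≡ NOT (NOT Q OR R) OR (Q IFF (Q AND NOT R))   — eliminate IMPLIES
≡ NOT (NOT Q OR R) OR ((Q IMPLIES (Q AND NOT R)) AND ((Q AND NOT R) IMPLIES Q))   — eliminate IFF
≡ NOT (NOT Q OR R) OR ((NOT Q OR (Q AND NOT R)) AND ((Q AND NOT R) IMPLIES Q))   — eliminate IMPLIES
≡ NOT (NOT Q OR R) OR ((NOT Q OR (Q AND NOT R)) AND (NOT (Q AND NOT R) OR Q))   — eliminate IMPLIES
≡ (NOT NOT Q AND NOT R) OR ((NOT Q OR (Q AND NOT R)) AND (NOT (Q AND NOT R) OR Q))   — De Morgan
≡ (Q AND NOT R) OR ((NOT Q OR (Q AND NOT R)) AND (NOT (Q AND NOT R) OR Q))   — double negation
≡ (Q AND NOT R) OR ((NOT Q OR (Q AND NOT R)) AND (NOT Q OR NOT NOT R OR Q))   — De Morgan
≡ (Q AND NOT R) OR ((NOT Q OR (Q AND NOT R)) AND (NOT Q OR R OR Q))   — double negation
≡ (Q AND NOT R) OR (NOT Q AND NOT Q) OR (NOT Q AND R) OR (NOT Q AND Q) OR (Q AND NOT R AND NOT Q) OR (Q AND NOT R AND R) OR (Q AND NOT R AND Q)   — distribute AND over OR
≡ (Q AND NOT R) OR NOT Q   — simplify

(Q AND NOT R) OR NOT Q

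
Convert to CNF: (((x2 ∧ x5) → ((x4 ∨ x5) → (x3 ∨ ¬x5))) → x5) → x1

¬x5 ∨ x1

(((x2 ∧ x5) → ((x4 ∨ x5) → (x3 ∨ ¬x5))) → x5) → x1
≡ ¬(((x2 ∧ x5) → ((x4 ∨ x5) → (x3 ∨ ¬x5))) → x5) ∨ x1
≡ ¬(¬((x2 ∧ x5) → ((x4 ∨ x5) → (x3 ∨ ¬x5))) ∨ x5) ∨ x1
≡ ¬(¬(¬(x2 ∧ x5) ∨ ((x4 ∨ x5) → (x3 ∨ ¬x5))) ∨ x5) ∨ x1
≡ ¬(¬(¬(x2 ∧ x5) ∨ ¬(x4 ∨ x5) ∨ x3 ∨ ¬x5) ∨ x5) ∨ x1
≡ (¬¬(¬(x2 ∧ x5) ∨ ¬(x4 ∨ x5) ∨ x3 ∨ ¬x5) ∧ ¬x5) ∨ x1
≡ ((¬(x2 ∧ x5) ∨ ¬(x4 ∨ x5) ∨ x3 ∨ ¬x5) ∧ ¬x5) ∨ x1
≡ ((¬x2 ∨ ¬x5 ∨ ¬(x4 ∨ x5) ∨ x3 ∨ ¬x5) ∧ ¬x5) ∨ x1
≡ ((¬x2 ∨ ¬x5 ∨ (¬x4 ∧ ¬x5) ∨ x3 ∨ ¬x5) ∧ ¬x5) ∨ x1
≡ (¬x2 ∨ ¬x5 ∨ ¬x4 ∨ x3 ∨ ¬x5 ∨ x1) ∧ (¬x2 ∨ ¬x5 ∨ ¬x5 ∨ x3 ∨ ¬x5 ∨ x1) ∧ (¬x5 ∨ x1)
≡ ¬x5 ∨ x1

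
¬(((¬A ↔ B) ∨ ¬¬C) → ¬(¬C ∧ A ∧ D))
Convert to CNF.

(¬B ∨ ¬A ∨ C) ∧ ¬C ∧ A ∧ D

¬(((¬A ↔ B) ∨ ¬¬C) → ¬(¬C ∧ A ∧ D))
⇔ ¬(¬((¬A ↔ B) ∨ ¬¬C) ∨ ¬(¬C ∧ A ∧ D))   (eliminate →)
⇔ ¬(¬(((¬A → B) ∧ (B → ¬A)) ∨ ¬¬C) ∨ ¬(¬C ∧ A ∧ D))   (eliminate ↔)
⇔ ¬(¬(((¬¬A ∨ B) ∧ (B → ¬A)) ∨ ¬¬C) ∨ ¬(¬C ∧ A ∧ D))   (eliminate →)
⇔ ¬(¬(((¬¬A ∨ B) ∧ (¬B ∨ ¬A)) ∨ ¬¬C) ∨ ¬(¬C ∧ A ∧ D))   (eliminate →)
⇔ ¬¬(((¬¬A ∨ B) ∧ (¬B ∨ ¬A)) ∨ ¬¬C) ∧ ¬¬(¬C ∧ A ∧ D)   (De Morgan)
⇔ (((¬¬A ∨ B) ∧ (¬B ∨ ¬A)) ∨ ¬¬C) ∧ ¬¬(¬C ∧ A ∧ D)   (double negation)
⇔ (((A ∨ B) ∧ (¬B ∨ ¬A)) ∨ ¬¬C) ∧ ¬¬(¬C ∧ A ∧ D)   (double negation)
⇔ (((A ∨ B) ∧ (¬B ∨ ¬A)) ∨ C) ∧ ¬¬(¬C ∧ A ∧ D)   (double negation)
⇔ (((A ∨ B) ∧ (¬B ∨ ¬A)) ∨ C) ∧ ¬C ∧ A ∧ D   (double negation)
⇔ (A ∨ B ∨ C) ∧ (¬B ∨ ¬A ∨ C) ∧ ¬C ∧ A ∧ D   (distribute ∨ over ∧)
⇔ (¬B ∨ ¬A ∨ C) ∧ ¬C ∧ A ∧ D   (simplify)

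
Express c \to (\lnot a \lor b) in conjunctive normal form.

\lnot c \lor \lnot a \lor b

c \to (\lnot a \lor b)
≡ \lnot c \lor \lnot a \lor b   (eliminate \to)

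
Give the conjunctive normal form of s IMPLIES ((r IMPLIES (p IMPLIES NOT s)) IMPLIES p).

s IMPLIES ((r IMPLIES (p IMPLIES NOT s)) IMPLIES p)
= NOT s OR ((r IMPLIES (p IMPLIES NOT s)) IMPLIES p)   (eliminate IMPLIES)
= NOT s OR NOT (r IMPLIES (p IMPLIES NOT s)) OR p   (eliminate IMPLIES)
= NOT s OR NOT (NOT r OR (p IMPLIES NOT s)) OR p   (eliminate IMPLIES)
= NOT s OR NOT (NOT r OR NOT p OR NOT s) OR p   (eliminate IMPLIES)
= NOT s OR (NOT NOT r AND NOT NOT p AND NOT NOT s) OR p   (De Morgan)
= NOT s OR (r AND NOT NOT p AND NOT NOT s) OR p   (double negation)
= NOT s OR (r AND p AND NOT NOT s) OR p   (double negation)
= NOT s OR (r AND p AND s) OR p   (double negation)
= (NOT s OR r OR p) AND (NOT s OR p OR p) AND (NOT s OR s OR p)   (distribute OR over AND)
= NOT s OR p   (simplify)

NOT s OR p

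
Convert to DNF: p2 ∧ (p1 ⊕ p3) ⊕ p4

p2 ∧ (p1 ⊕ p3) ⊕ p4
⇔ p2 ∧ (p1 ⊕ p3) ∧ ¬p4 ∨ ¬(p2 ∧ (p1 ⊕ p3)) ∧ p4   (expand ⊕)
⇔ p2 ∧ (p1 ∧ ¬p3 ∨ ¬p1 ∧ p3) ∧ ¬p4 ∨ ¬(p2 ∧ (p1 ⊕ p3)) ∧ p4   (expand ⊕)
⇔ p2 ∧ (p1 ∧ ¬p3 ∨ ¬p1 ∧ p3) ∧ ¬p4 ∨ ¬(p2 ∧ (p1 ∧ ¬p3 ∨ ¬p1 ∧ p3)) ∧ p4   (expand ⊕)
⇔ p2 ∧ (p1 ∧ ¬p3 ∨ ¬p1 ∧ p3) ∧ ¬p4 ∨ (¬p2 ∨ ¬(p1 ∧ ¬p3 ∨ ¬p1 ∧ p3)) ∧ p4   (De Morgan)
⇔ p2 ∧ (p1 ∧ ¬p3 ∨ ¬p1 ∧ p3) ∧ ¬p4 ∨ (¬p2 ∨ ¬(p1 ∧ ¬p3) ∧ ¬(¬p1 ∧ p3)) ∧ p4   (De Morgan)
⇔ p2 ∧ (p1 ∧ ¬p3 ∨ ¬p1 ∧ p3) ∧ ¬p4 ∨ (¬p2 ∨ (¬p1 ∨ ¬¬p3) ∧ ¬(¬p1 ∧ p3)) ∧ p4   (De Morgan)
⇔ p2 ∧ (p1 ∧ ¬p3 ∨ ¬p1 ∧ p3) ∧ ¬p4 ∨ (¬p2 ∨ (¬p1 ∨ p3) ∧ ¬(¬p1 ∧ p3)) ∧ p4   (double negation)
⇔ p2 ∧ (p1 ∧ ¬p3 ∨ ¬p1 ∧ p3) ∧ ¬p4 ∨ (¬p2 ∨ (¬p1 ∨ p3) ∧ (¬¬p1 ∨ ¬p3)) ∧ p4   (De Morgan)
⇔ p2 ∧ (p1 ∧ ¬p3 ∨ ¬p1 ∧ p3) ∧ ¬p4 ∨ (¬p2 ∨ (¬p1 ∨ p3) ∧ (p1 ∨ ¬p3)) ∧ p4   (double negation)
⇔ p2 ∧ p1 ∧ ¬p3 ∧ ¬p4 ∨ p2 ∧ ¬p1 ∧ p3 ∧ ¬p4 ∨ ¬p2 ∧ p4 ∨ ¬p1 ∧ p1 ∧ p4 ∨ ¬p1 ∧ ¬p3 ∧ p4 ∨ p3 ∧ p1 ∧ p4 ∨ p3 ∧ ¬p3 ∧ p4   (distribute ∧ over ∨)
⇔ p2 ∧ p1 ∧ ¬p3 ∧ ¬p4 ∨ p2 ∧ ¬p1 ∧ p3 ∧ ¬p4 ∨ ¬p2 ∧ p4 ∨ ¬p1 ∧ ¬p3 ∧ p4 ∨ p3 ∧ p1 ∧ p4   (simplify)

p2 ∧ p1 ∧ ¬p3 ∧ ¬p4 ∨ p2 ∧ ¬p1 ∧ p3 ∧ ¬p4 ∨ ¬p2 ∧ p4 ∨ ¬p1 ∧ ¬p3 ∧ p4 ∨ p3 ∧ p1 ∧ p4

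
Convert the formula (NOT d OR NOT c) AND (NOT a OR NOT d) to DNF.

NOT d OR (NOT c AND NOT a)

(NOT d OR NOT c) AND (NOT a OR NOT d)
= (NOT d AND NOT a) OR (NOT d AND NOT d) OR (NOT c AND NOT a) OR (NOT c AND NOT d)
= NOT d OR (NOT c AND NOT a)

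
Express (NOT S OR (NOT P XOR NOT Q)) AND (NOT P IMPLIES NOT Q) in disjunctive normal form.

(NOT S AND P) OR (NOT S AND NOT Q) OR (P AND NOT Q)

(NOT S OR (NOT P XOR NOT Q)) AND (NOT P IMPLIES NOT Q)
≡ (NOT S OR (NOT P AND NOT NOT Q) OR (NOT NOT P AND NOT Q)) AND (NOT P IMPLIES NOT Q)   (expand XOR)
≡ (NOT S OR (NOT P AND NOT NOT Q) OR (NOT NOT P AND NOT Q)) AND (NOT NOT P OR NOT Q)   (eliminate IMPLIES)
≡ (NOT S OR (NOT P AND Q) OR (NOT NOT P AND NOT Q)) AND (NOT NOT P OR NOT Q)   (double negation)
≡ (NOT S OR (NOT P AND Q) OR (P AND NOT Q)) AND (NOT NOT P OR NOT Q)   (double negation)
≡ (NOT S OR (NOT P AND Q) OR (P AND NOT Q)) AND (P OR NOT Q)   (double negation)
≡ (NOT S AND P) OR (NOT S AND NOT Q) OR (NOT P AND Q AND P) OR (NOT P AND Q AND NOT Q) OR (P AND NOT Q AND P) OR (P AND NOT Q AND NOT Q)   (distribute AND over OR)
≡ (NOT S AND P) OR (NOT S AND NOT Q) OR (P AND NOT Q)   (simplify)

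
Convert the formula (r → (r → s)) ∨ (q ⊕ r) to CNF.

(r → (r → s)) ∨ (q ⊕ r)
≡ ¬r ∨ (r → s) ∨ (q ⊕ r)   [eliminate →]
≡ ¬r ∨ ¬r ∨ s ∨ (q ⊕ r)   [eliminate →]
≡ ¬r ∨ ¬r ∨ s ∨ ((q ∨ r) ∧ ¬(q ∧ r))   [expand ⊕]
≡ ¬r ∨ ¬r ∨ s ∨ ((q ∨ r) ∧ (¬q ∨ ¬r))   [De Morgan]
≡ (¬r ∨ ¬r ∨ s ∨ q ∨ r) ∧ (¬r ∨ ¬r ∨ s ∨ ¬q ∨ ¬r)   [distribute ∨ over ∧]
≡ ¬r ∨ s ∨ ¬q   [simplify]

¬r ∨ s ∨ ¬q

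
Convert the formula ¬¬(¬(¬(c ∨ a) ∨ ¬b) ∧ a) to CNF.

¬¬(¬(¬(c ∨ a) ∨ ¬b) ∧ a)
≡ ¬(¬(c ∨ a) ∨ ¬b) ∧ a   [double negation]
≡ ¬¬(c ∨ a) ∧ ¬¬b ∧ a   [De Morgan]
≡ (c ∨ a) ∧ ¬¬b ∧ a   [double negation]
≡ (c ∨ a) ∧ b ∧ a   [double negation]
≡ b ∧ a   [simplify]

b ∧ a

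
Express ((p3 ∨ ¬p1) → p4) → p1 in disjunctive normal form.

(p3 ∧ ¬p4) ∨ (¬p1 ∧ ¬p4) ∨ p1

((p3 ∨ ¬p1) → p4) → p1
= ¬((p3 ∨ ¬p1) → p4) ∨ p1   [eliminate →]
= ¬(¬(p3 ∨ ¬p1) ∨ p4) ∨ p1   [eliminate →]
= (¬¬(p3 ∨ ¬p1) ∧ ¬p4) ∨ p1   [De Morgan]
= ((p3 ∨ ¬p1) ∧ ¬p4) ∨ p1   [double negation]
= (p3 ∧ ¬p4) ∨ (¬p1 ∧ ¬p4) ∨ p1   [distribute ∧ over ∨]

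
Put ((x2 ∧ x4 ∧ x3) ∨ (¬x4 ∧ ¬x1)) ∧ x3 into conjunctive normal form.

((x2 ∧ x4 ∧ x3) ∨ (¬x4 ∧ ¬x1)) ∧ x3
≡ (x2 ∨ ¬x4) ∧ (x2 ∨ ¬x1) ∧ (x4 ∨ ¬x4) ∧ (x4 ∨ ¬x1) ∧ (x3 ∨ ¬x4) ∧ (x3 ∨ ¬x1) ∧ x3
≡ (x2 ∨ ¬x4) ∧ (x2 ∨ ¬x1) ∧ (x4 ∨ ¬x1) ∧ x3

(x2 ∨ ¬x4) ∧ (x2 ∨ ¬x1) ∧ (x4 ∨ ¬x1) ∧ x3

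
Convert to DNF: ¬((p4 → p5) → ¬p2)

(¬p4 ∧ p2) ∨ (p5 ∧ p2)

¬((p4 → p5) → ¬p2)
≡ ¬(¬(p4 → p5) ∨ ¬p2)   [eliminate →]
≡ ¬(¬(¬p4 ∨ p5) ∨ ¬p2)   [eliminate →]
≡ ¬¬(¬p4 ∨ p5) ∧ ¬¬p2   [De Morgan]
≡ (¬p4 ∨ p5) ∧ ¬¬p2   [double negation]
≡ (¬p4 ∨ p5) ∧ p2   [double negation]
≡ (¬p4 ∧ p2) ∨ (p5 ∧ p2)   [distribute ∧ over ∨]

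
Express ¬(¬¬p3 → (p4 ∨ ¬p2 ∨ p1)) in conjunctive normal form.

p3 ∧ ¬p4 ∧ p2 ∧ ¬p1

¬(¬¬p3 → (p4 ∨ ¬p2 ∨ p1))
⇔ ¬(¬¬¬p3 ∨ p4 ∨ ¬p2 ∨ p1)   [eliminate →]
⇔ ¬¬¬¬p3 ∧ ¬p4 ∧ ¬¬p2 ∧ ¬p1   [De Morgan]
⇔ ¬¬p3 ∧ ¬p4 ∧ ¬¬p2 ∧ ¬p1   [double negation]
⇔ p3 ∧ ¬p4 ∧ ¬¬p2 ∧ ¬p1   [double negation]
⇔ p3 ∧ ¬p4 ∧ p2 ∧ ¬p1   [double negation]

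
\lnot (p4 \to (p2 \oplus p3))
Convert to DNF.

(p4 \land \lnot p2 \land \lnot p3) \lor (p4 \land p3 \land p2)

\lnot (p4 \to (p2 \oplus p3))
= \lnot (\lnot p4 \lor (p2 \oplus p3))   [eliminate \to]
= \lnot (\lnot p4 \lor (p2 \land \lnot p3) \lor (\lnot p2 \land p3))   [expand \oplus]
= \lnot \lnot p4 \land \lnot (p2 \land \lnot p3) \land \lnot (\lnot p2 \land p3)   [De Morgan]
= p4 \land \lnot (p2 \land \lnot p3) \land \lnot (\lnot p2 \land p3)   [double negation]
= p4 \land (\lnot p2 \lor \lnot \lnot p3) \land \lnot (\lnot p2 \land p3)   [De Morgan]
= p4 \land (\lnot p2 \lor p3) \land \lnot (\lnot p2 \land p3)   [double negation]
= p4 \land (\lnot p2 \lor p3) \land (\lnot \lnot p2 \lor \lnot p3)   [De Morgan]
= p4 \land (\lnot p2 \lor p3) \land (p2 \lor \lnot p3)   [double negation]
= (p4 \land \lnot p2 \land p2) \lor (p4 \land \lnot p2 \land \lnot p3) \lor (p4 \land p3 \land p2) \lor (p4 \land p3 \land \lnot p3)   [distribute \land over \lor]
= (p4 \land \lnot p2 \land \lnot p3) \lor (p4 \land p3 \land p2)   [simplify]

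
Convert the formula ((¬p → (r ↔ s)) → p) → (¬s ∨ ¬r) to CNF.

¬p ∨ ¬s ∨ ¬r

((¬p → (r ↔ s)) → p) → (¬s ∨ ¬r)
≡ ¬((¬p → (r ↔ s)) → p) ∨ ¬s ∨ ¬r   — eliminate →
≡ ¬(¬(¬p → (r ↔ s)) ∨ p) ∨ ¬s ∨ ¬r   — eliminate →
≡ ¬(¬(¬¬p ∨ (r ↔ s)) ∨ p) ∨ ¬s ∨ ¬r   — eliminate →
≡ ¬(¬(¬¬p ∨ ((r → s) ∧ (s → r))) ∨ p) ∨ ¬s ∨ ¬r   — eliminate ↔
≡ ¬(¬(¬¬p ∨ ((¬r ∨ s) ∧ (s → r))) ∨ p) ∨ ¬s ∨ ¬r   — eliminate →
≡ ¬(¬(¬¬p ∨ ((¬r ∨ s) ∧ (¬s ∨ r))) ∨ p) ∨ ¬s ∨ ¬r   — eliminate →
≡ (¬¬(¬¬p ∨ ((¬r ∨ s) ∧ (¬s ∨ r))) ∧ ¬p) ∨ ¬s ∨ ¬r   — De Morgan
≡ ((¬¬p ∨ ((¬r ∨ s) ∧ (¬s ∨ r))) ∧ ¬p) ∨ ¬s ∨ ¬r   — double negation
≡ ((p ∨ ((¬r ∨ s) ∧ (¬s ∨ r))) ∧ ¬p) ∨ ¬s ∨ ¬r   — double negation
≡ (p ∨ ¬r ∨ s ∨ ¬s ∨ ¬r) ∧ (p ∨ ¬s ∨ r ∨ ¬s ∨ ¬r) ∧ (¬p ∨ ¬s ∨ ¬r)   — distribute ∨ over ∧
≡ ¬p ∨ ¬s ∨ ¬r   — simplify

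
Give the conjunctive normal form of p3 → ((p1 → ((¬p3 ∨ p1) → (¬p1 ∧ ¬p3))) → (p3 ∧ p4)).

¬p3 ∨ p1 ∨ p4

p3 → ((p1 → ((¬p3 ∨ p1) → (¬p1 ∧ ¬p3))) → (p3 ∧ p4))
≡ ¬p3 ∨ ((p1 → ((¬p3 ∨ p1) → (¬p1 ∧ ¬p3))) → (p3 ∧ p4))   (eliminate →)
≡ ¬p3 ∨ ¬(p1 → ((¬p3 ∨ p1) → (¬p1 ∧ ¬p3))) ∨ (p3 ∧ p4)   (eliminate →)
≡ ¬p3 ∨ ¬(¬p1 ∨ ((¬p3 ∨ p1) → (¬p1 ∧ ¬p3))) ∨ (p3 ∧ p4)   (eliminate →)
≡ ¬p3 ∨ ¬(¬p1 ∨ ¬(¬p3 ∨ p1) ∨ (¬p1 ∧ ¬p3)) ∨ (p3 ∧ p4)   (eliminate →)
≡ ¬p3 ∨ (¬¬p1 ∧ ¬¬(¬p3 ∨ p1) ∧ ¬(¬p1 ∧ ¬p3)) ∨ (p3 ∧ p4)   (De Morgan)
≡ ¬p3 ∨ (p1 ∧ ¬¬(¬p3 ∨ p1) ∧ ¬(¬p1 ∧ ¬p3)) ∨ (p3 ∧ p4)   (double negation)
≡ ¬p3 ∨ (p1 ∧ (¬p3 ∨ p1) ∧ ¬(¬p1 ∧ ¬p3)) ∨ (p3 ∧ p4)   (double negation)
≡ ¬p3 ∨ (p1 ∧ (¬p3 ∨ p1) ∧ (¬¬p1 ∨ ¬¬p3)) ∨ (p3 ∧ p4)   (De Morgan)
≡ ¬p3 ∨ (p1 ∧ (¬p3 ∨ p1) ∧ (p1 ∨ ¬¬p3)) ∨ (p3 ∧ p4)   (double negation)
≡ ¬p3 ∨ (p1 ∧ (¬p3 ∨ p1) ∧ (p1 ∨ p3)) ∨ (p3 ∧ p4)   (double negation)
≡ (¬p3 ∨ p1 ∨ p3) ∧ (¬p3 ∨ p1 ∨ p4) ∧ (¬p3 ∨ ¬p3 ∨ p1 ∨ p3) ∧ (¬p3 ∨ ¬p3 ∨ p1 ∨ p4) ∧ (¬p3 ∨ p1 ∨ p3 ∨ p3) ∧ (¬p3 ∨ p1 ∨ p3 ∨ p4)   (distribute ∨ over ∧)
≡ ¬p3 ∨ p1 ∨ p4   (simplify)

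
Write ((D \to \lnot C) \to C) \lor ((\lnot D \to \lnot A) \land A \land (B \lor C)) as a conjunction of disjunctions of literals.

((D \to \lnot C) \to C) \lor ((\lnot D \to \lnot A) \land A \land (B \lor C))
⇔ \lnot (D \to \lnot C) \lor C \lor ((\lnot D \to \lnot A) \land A \land (B \lor C))   [eliminate \to]
⇔ \lnot (\lnot D \lor \lnot C) \lor C \lor ((\lnot D \to \lnot A) \land A \land (B \lor C))   [eliminate \to]
⇔ \lnot (\lnot D \lor \lnot C) \lor C \lor ((\lnot \lnot D \lor \lnot A) \land A \land (B \lor C))   [eliminate \to]
⇔ (\lnot \lnot D \land \lnot \lnot C) \lor C \lor ((\lnot \lnot D \lor \lnot A) \land A \land (B \lor C))   [De Morgan]
⇔ (D \land \lnot \lnot C) \lor C \lor ((\lnot \lnot D \lor \lnot A) \land A \land (B \lor C))   [double negation]
⇔ (D \land C) \lor C \lor ((\lnot \lnot D \lor \lnot A) \land A \land (B \lor C))   [double negation]
⇔ (D \land C) \lor C \lor ((D \lor \lnot A) \land A \land (B \lor C))   [double negation]
⇔ (D \lor C \lor D \lor \lnot A) \land (D \lor C \lor A) \land (D \lor C \lor B \lor C) \land (C \lor C \lor D \lor \lnot A) \land (C \lor C \lor A) \land (C \lor C \lor B \lor C)   [distribute \lor over \land]
⇔ (D \lor C \lor \lnot A) \land (C \lor A) \land (C \lor B)   [simplify]

(D \lor C \lor \lnot A) \land (C \lor A) \land (C \lor B)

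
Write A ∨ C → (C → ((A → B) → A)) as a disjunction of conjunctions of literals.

¬C ∨ A

A ∨ C → (C → ((A → B) → A))
⇔ ¬(A ∨ C) ∨ (C → ((A → B) → A))   (eliminate →)
⇔ ¬(A ∨ C) ∨ ¬C ∨ ((A → B) → A)   (eliminate →)
⇔ ¬(A ∨ C) ∨ ¬C ∨ ¬(A → B) ∨ A   (eliminate →)
⇔ ¬(A ∨ C) ∨ ¬C ∨ ¬(¬A ∨ B) ∨ A   (eliminate →)
⇔ ¬A ∧ ¬C ∨ ¬C ∨ ¬(¬A ∨ B) ∨ A   (De Morgan)
⇔ ¬A ∧ ¬C ∨ ¬C ∨ ¬¬A ∧ ¬B ∨ A   (De Morgan)
⇔ ¬A ∧ ¬C ∨ ¬C ∨ A ∧ ¬B ∨ A   (double negation)
⇔ ¬C ∨ A   (simplify)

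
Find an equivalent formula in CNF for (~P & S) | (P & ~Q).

(~P | ~Q) & (S | P) & (S | ~Q)

(~P & S) | (P & ~Q)
≡ (~P | P) & (~P | ~Q) & (S | P) & (S | ~Q)   — distribute | over &
≡ (~P | ~Q) & (S | P) & (S | ~Q)   — simplify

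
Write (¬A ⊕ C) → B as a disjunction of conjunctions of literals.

(¬A ⊕ C) → B
≡ ¬(¬A ⊕ C) ∨ B
≡ ¬((¬A ∧ ¬C) ∨ (¬¬A ∧ C)) ∨ B
≡ (¬(¬A ∧ ¬C) ∧ ¬(¬¬A ∧ C)) ∨ B
≡ ((¬¬A ∨ ¬¬C) ∧ ¬(¬¬A ∧ C)) ∨ B
≡ ((A ∨ ¬¬C) ∧ ¬(¬¬A ∧ C)) ∨ B
≡ ((A ∨ C) ∧ ¬(¬¬A ∧ C)) ∨ B
≡ ((A ∨ C) ∧ (¬¬¬A ∨ ¬C)) ∨ B
≡ ((A ∨ C) ∧ (¬A ∨ ¬C)) ∨ B
≡ (A ∧ ¬A) ∨ (A ∧ ¬C) ∨ (C ∧ ¬A) ∨ (C ∧ ¬C) ∨ B
≡ (A ∧ ¬C) ∨ (C ∧ ¬A) ∨ B

(A ∧ ¬C) ∨ (C ∧ ¬A) ∨ B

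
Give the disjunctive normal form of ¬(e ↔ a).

(e ∧ ¬a) ∨ (a ∧ ¬e)

¬(e ↔ a)
≡ ¬((e → a) ∧ (a → e))   [eliminate ↔]
≡ ¬((¬e ∨ a) ∧ (a → e))   [eliminate →]
≡ ¬((¬e ∨ a) ∧ (¬a ∨ e))   [eliminate →]
≡ ¬(¬e ∨ a) ∨ ¬(¬a ∨ e)   [De Morgan]
≡ (¬¬e ∧ ¬a) ∨ ¬(¬a ∨ e)   [De Morgan]
≡ (e ∧ ¬a) ∨ ¬(¬a ∨ e)   [double negation]
≡ (e ∧ ¬a) ∨ (¬¬a ∧ ¬e)   [De Morgan]
≡ (e ∧ ¬a) ∨ (a ∧ ¬e)   [double negation]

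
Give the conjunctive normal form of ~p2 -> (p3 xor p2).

p2 | p3

~p2 -> (p3 xor p2)
= ~~p2 | (p3 xor p2)
= ~~p2 | ((p3 | p2) & ~(p3 & p2))
= p2 | ((p3 | p2) & ~(p3 & p2))
= p2 | ((p3 | p2) & (~p3 | ~p2))
= (p2 | p3 | p2) & (p2 | ~p3 | ~p2)
= p2 | p3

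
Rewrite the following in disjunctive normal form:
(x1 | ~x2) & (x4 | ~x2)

(x1 & x4) | ~x2

(x1 | ~x2) & (x4 | ~x2)
≡ (x1 & x4) | (x1 & ~x2) | (~x2 & x4) | (~x2 & ~x2)   — distribute & over |
≡ (x1 & x4) | ~x2   — simplify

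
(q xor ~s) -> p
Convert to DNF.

(q xor ~s) -> p
≡ ~(q xor ~s) | p
≡ ~((q & ~~s) | (~q & ~s)) | p
≡ (~(q & ~~s) & ~(~q & ~s)) | p
≡ ((~q | ~~~s) & ~(~q & ~s)) | p
≡ ((~q | ~s) & ~(~q & ~s)) | p
≡ ((~q | ~s) & (~~q | ~~s)) | p
≡ ((~q | ~s) & (q | ~~s)) | p
≡ ((~q | ~s) & (q | s)) | p
≡ (~q & q) | (~q & s) | (~s & q) | (~s & s) | p
≡ (~q & s) | (~s & q) | p

(~q & s) | (~s & q) | p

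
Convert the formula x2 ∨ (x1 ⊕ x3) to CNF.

x2 ∨ (x1 ⊕ x3)
≡ x2 ∨ ((x1 ∨ x3) ∧ ¬(x1 ∧ x3))   [expand ⊕]
≡ x2 ∨ ((x1 ∨ x3) ∧ (¬x1 ∨ ¬x3))   [De Morgan]
≡ (x2 ∨ x1 ∨ x3) ∧ (x2 ∨ ¬x1 ∨ ¬x3)   [distribute ∨ over ∧]

(x2 ∨ x1 ∨ x3) ∧ (x2 ∨ ¬x1 ∨ ¬x3)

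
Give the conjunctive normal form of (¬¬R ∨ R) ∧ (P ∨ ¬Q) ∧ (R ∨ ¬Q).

R ∧ (P ∨ ¬Q)

(¬¬R ∨ R) ∧ (P ∨ ¬Q) ∧ (R ∨ ¬Q)
= (R ∨ R) ∧ (P ∨ ¬Q) ∧ (R ∨ ¬Q)   [double negation]
= R ∧ (P ∨ ¬Q)   [simplify]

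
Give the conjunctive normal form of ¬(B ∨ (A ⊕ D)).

¬(B ∨ (A ⊕ D))
≡ ¬(B ∨ ((A ∨ D) ∧ ¬(A ∧ D)))   — expand ⊕
≡ ¬B ∧ ¬((A ∨ D) ∧ ¬(A ∧ D))   — De Morgan
≡ ¬B ∧ (¬(A ∨ D) ∨ ¬¬(A ∧ D))   — De Morgan
≡ ¬B ∧ ((¬A ∧ ¬D) ∨ ¬¬(A ∧ D))   — De Morgan
≡ ¬B ∧ ((¬A ∧ ¬D) ∨ (A ∧ D))   — double negation
≡ ¬B ∧ (¬A ∨ A) ∧ (¬A ∨ D) ∧ (¬D ∨ A) ∧ (¬D ∨ D)   — distribute ∨ over ∧
≡ ¬B ∧ (¬A ∨ D) ∧ (¬D ∨ A)   — simplify

¬B ∧ (¬A ∨ D) ∧ (¬D ∨ A)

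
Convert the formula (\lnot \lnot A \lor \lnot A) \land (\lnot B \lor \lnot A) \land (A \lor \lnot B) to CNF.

(\lnot \lnot A \lor \lnot A) \land (\lnot B \lor \lnot A) \land (A \lor \lnot B)
≡ (A \lor \lnot A) \land (\lnot B \lor \lnot A) \land (A \lor \lnot B)   — double negation
≡ (\lnot B \lor \lnot A) \land (A \lor \lnot B)   — simplify

(\lnot B \lor \lnot A) \land (A \lor \lnot B)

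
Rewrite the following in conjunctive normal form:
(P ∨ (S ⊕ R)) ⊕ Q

(P ∨ S ∨ R ∨ Q) ∧ (P ∨ ¬S ∨ ¬R ∨ Q) ∧ (¬P ∨ ¬Q) ∧ (¬S ∨ R ∨ ¬Q) ∧ (¬R ∨ S ∨ ¬Q)

(P ∨ (S ⊕ R)) ⊕ Q
≡ (P ∨ (S ⊕ R) ∨ Q) ∧ ¬((P ∨ (S ⊕ R)) ∧ Q)   [expand ⊕]
≡ (P ∨ ((S ∨ R) ∧ ¬(S ∧ R)) ∨ Q) ∧ ¬((P ∨ (S ⊕ R)) ∧ Q)   [expand ⊕]
≡ (P ∨ ((S ∨ R) ∧ ¬(S ∧ R)) ∨ Q) ∧ ¬((P ∨ ((S ∨ R) ∧ ¬(S ∧ R))) ∧ Q)   [expand ⊕]
≡ (P ∨ ((S ∨ R) ∧ (¬S ∨ ¬R)) ∨ Q) ∧ ¬((P ∨ ((S ∨ R) ∧ ¬(S ∧ R))) ∧ Q)   [De Morgan]
≡ (P ∨ ((S ∨ R) ∧ (¬S ∨ ¬R)) ∨ Q) ∧ (¬(P ∨ ((S ∨ R) ∧ ¬(S ∧ R))) ∨ ¬Q)   [De Morgan]
≡ (P ∨ ((S ∨ R) ∧ (¬S ∨ ¬R)) ∨ Q) ∧ ((¬P ∧ ¬((S ∨ R) ∧ ¬(S ∧ R))) ∨ ¬Q)   [De Morgan]
≡ (P ∨ ((S ∨ R) ∧ (¬S ∨ ¬R)) ∨ Q) ∧ ((¬P ∧ (¬(S ∨ R) ∨ ¬¬(S ∧ R))) ∨ ¬Q)   [De Morgan]
≡ (P ∨ ((S ∨ R) ∧ (¬S ∨ ¬R)) ∨ Q) ∧ ((¬P ∧ ((¬S ∧ ¬R) ∨ ¬¬(S ∧ R))) ∨ ¬Q)   [De Morgan]
≡ (P ∨ ((S ∨ R) ∧ (¬S ∨ ¬R)) ∨ Q) ∧ ((¬P ∧ ((¬S ∧ ¬R) ∨ (S ∧ R))) ∨ ¬Q)   [double negation]
≡ (P ∨ S ∨ R ∨ Q) ∧ (P ∨ ¬S ∨ ¬R ∨ Q) ∧ (¬P ∨ ¬Q) ∧ (¬S ∨ S ∨ ¬Q) ∧ (¬S ∨ R ∨ ¬Q) ∧ (¬R ∨ S ∨ ¬Q) ∧ (¬R ∨ R ∨ ¬Q)   [distribute ∨ over ∧]
≡ (P ∨ S ∨ R ∨ Q) ∧ (P ∨ ¬S ∨ ¬R ∨ Q) ∧ (¬P ∨ ¬Q) ∧ (¬S ∨ R ∨ ¬Q) ∧ (¬R ∨ S ∨ ¬Q)   [simplify]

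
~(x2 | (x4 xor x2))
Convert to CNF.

~(x2 | (x4 xor x2))
≡ ~(x2 | ((x4 | x2) & ~(x4 & x2)))   — expand xor
≡ ~x2 & ~((x4 | x2) & ~(x4 & x2))   — De Morgan
≡ ~x2 & (~(x4 | x2) | ~~(x4 & x2))   — De Morgan
≡ ~x2 & ((~x4 & ~x2) | ~~(x4 & x2))   — De Morgan
≡ ~x2 & ((~x4 & ~x2) | (x4 & x2))   — double negation
≡ ~x2 & (~x4 | x4) & (~x4 | x2) & (~x2 | x4) & (~x2 | x2)   — distribute | over &
≡ ~x2 & (~x4 | x2)   — simplify

~x2 & (~x4 | x2)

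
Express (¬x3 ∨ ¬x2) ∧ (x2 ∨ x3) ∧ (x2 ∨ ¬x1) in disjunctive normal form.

(¬x3 ∧ x2) ∨ (¬x2 ∧ x3 ∧ ¬x1)

(¬x3 ∨ ¬x2) ∧ (x2 ∨ x3) ∧ (x2 ∨ ¬x1)
= (¬x3 ∧ x2 ∧ x2) ∨ (¬x3 ∧ x2 ∧ ¬x1) ∨ (¬x3 ∧ x3 ∧ x2) ∨ (¬x3 ∧ x3 ∧ ¬x1) ∨ (¬x2 ∧ x2 ∧ x2) ∨ (¬x2 ∧ x2 ∧ ¬x1) ∨ (¬x2 ∧ x3 ∧ x2) ∨ (¬x2 ∧ x3 ∧ ¬x1)   — distribute ∧ over ∨
= (¬x3 ∧ x2) ∨ (¬x2 ∧ x3 ∧ ¬x1)   — simplify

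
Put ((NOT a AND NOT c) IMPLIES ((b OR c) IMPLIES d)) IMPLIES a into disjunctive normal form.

(NOT a AND NOT c AND b AND NOT d) OR a

((NOT a AND NOT c) IMPLIES ((b OR c) IMPLIES d)) IMPLIES a
⇔ NOT ((NOT a AND NOT c) IMPLIES ((b OR c) IMPLIES d)) OR a   — eliminate IMPLIES
⇔ NOT (NOT (NOT a AND NOT c) OR ((b OR c) IMPLIES d)) OR a   — eliminate IMPLIES
⇔ NOT (NOT (NOT a AND NOT c) OR NOT (b OR c) OR d) OR a   — eliminate IMPLIES
⇔ (NOT NOT (NOT a AND NOT c) AND NOT NOT (b OR c) AND NOT d) OR a   — De Morgan
⇔ (NOT a AND NOT c AND NOT NOT (b OR c) AND NOT d) OR a   — double negation
⇔ (NOT a AND NOT c AND (b OR c) AND NOT d) OR a   — double negation
⇔ (NOT a AND NOT c AND b AND NOT d) OR (NOT a AND NOT c AND c AND NOT d) OR a   — distribute AND over OR
⇔ (NOT a AND NOT c AND b AND NOT d) OR a   — simplify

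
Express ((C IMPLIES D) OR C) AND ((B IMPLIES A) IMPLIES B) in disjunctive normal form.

((C IMPLIES D) OR C) AND ((B IMPLIES A) IMPLIES B)
= (NOT C OR D OR C) AND ((B IMPLIES A) IMPLIES B)   (eliminate IMPLIES)
= (NOT C OR D OR C) AND (NOT (B IMPLIES A) OR B)   (eliminate IMPLIES)
= (NOT C OR D OR C) AND (NOT (NOT B OR A) OR B)   (eliminate IMPLIES)
= (NOT C OR D OR C) AND ((NOT NOT B AND NOT A) OR B)   (De Morgan)
= (NOT C OR D OR C) AND ((B AND NOT A) OR B)   (double negation)
= (NOT C AND B AND NOT A) OR (NOT C AND B) OR (D AND B AND NOT A) OR (D AND B) OR (C AND B AND NOT A) OR (C AND B)   (distribute AND over OR)
= (NOT C AND B) OR (D AND B) OR (C AND B)   (simplify)

(NOT C AND B) OR (D AND B) OR (C AND B)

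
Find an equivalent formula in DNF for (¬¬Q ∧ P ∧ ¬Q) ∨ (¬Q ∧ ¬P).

¬Q ∧ ¬P

(¬¬Q ∧ P ∧ ¬Q) ∨ (¬Q ∧ ¬P)
≡ (Q ∧ P ∧ ¬Q) ∨ (¬Q ∧ ¬P)
≡ ¬Q ∧ ¬P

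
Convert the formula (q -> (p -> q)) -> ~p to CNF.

(q | ~p) & (~q | ~p)

(q -> (p -> q)) -> ~p
≡ ~(q -> (p -> q)) | ~p   — eliminate ->
≡ ~(~q | (p -> q)) | ~p   — eliminate ->
≡ ~(~q | ~p | q) | ~p   — eliminate ->
≡ (~~q & ~~p & ~q) | ~p   — De Morgan
≡ (q & ~~p & ~q) | ~p   — double negation
≡ (q & p & ~q) | ~p   — double negation
≡ (q | ~p) & (p | ~p) & (~q | ~p)   — distribute | over &
≡ (q | ~p) & (~q | ~p)   — simplify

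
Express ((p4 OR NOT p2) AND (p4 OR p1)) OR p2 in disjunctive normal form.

((p4 OR NOT p2) AND (p4 OR p1)) OR p2
⇔ (p4 AND p4) OR (p4 AND p1) OR (NOT p2 AND p4) OR (NOT p2 AND p1) OR p2   [distribute AND over OR]
⇔ p4 OR (NOT p2 AND p1) OR p2   [simplify]

p4 OR (NOT p2 AND p1) OR p2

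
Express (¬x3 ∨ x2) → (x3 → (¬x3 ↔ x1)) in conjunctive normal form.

¬x2 ∨ ¬x3 ∨ ¬x1

(¬x3 ∨ x2) → (x3 → (¬x3 ↔ x1))
≡ ¬(¬x3 ∨ x2) ∨ (x3 → (¬x3 ↔ x1))
≡ ¬(¬x3 ∨ x2) ∨ ¬x3 ∨ (¬x3 ↔ x1)
≡ ¬(¬x3 ∨ x2) ∨ ¬x3 ∨ ((¬x3 → x1) ∧ (x1 → ¬x3))
≡ ¬(¬x3 ∨ x2) ∨ ¬x3 ∨ ((¬¬x3 ∨ x1) ∧ (x1 → ¬x3))
≡ ¬(¬x3 ∨ x2) ∨ ¬x3 ∨ ((¬¬x3 ∨ x1) ∧ (¬x1 ∨ ¬x3))
≡ (¬¬x3 ∧ ¬x2) ∨ ¬x3 ∨ ((¬¬x3 ∨ x1) ∧ (¬x1 ∨ ¬x3))
≡ (x3 ∧ ¬x2) ∨ ¬x3 ∨ ((¬¬x3 ∨ x1) ∧ (¬x1 ∨ ¬x3))
≡ (x3 ∧ ¬x2) ∨ ¬x3 ∨ ((x3 ∨ x1) ∧ (¬x1 ∨ ¬x3))
≡ (x3 ∨ ¬x3 ∨ x3 ∨ x1) ∧ (x3 ∨ ¬x3 ∨ ¬x1 ∨ ¬x3) ∧ (¬x2 ∨ ¬x3 ∨ x3 ∨ x1) ∧ (¬x2 ∨ ¬x3 ∨ ¬x1 ∨ ¬x3)
≡ ¬x2 ∨ ¬x3 ∨ ¬x1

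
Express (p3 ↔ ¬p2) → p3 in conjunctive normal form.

p3 ∨ ¬p2

(p3 ↔ ¬p2) → p3
= ¬(p3 ↔ ¬p2) ∨ p3   — eliminate →
= ¬((p3 → ¬p2) ∧ (¬p2 → p3)) ∨ p3   — eliminate ↔
= ¬((¬p3 ∨ ¬p2) ∧ (¬p2 → p3)) ∨ p3   — eliminate →
= ¬((¬p3 ∨ ¬p2) ∧ (¬¬p2 ∨ p3)) ∨ p3   — eliminate →
= ¬(¬p3 ∨ ¬p2) ∨ ¬(¬¬p2 ∨ p3) ∨ p3   — De Morgan
= (¬¬p3 ∧ ¬¬p2) ∨ ¬(¬¬p2 ∨ p3) ∨ p3   — De Morgan
= (p3 ∧ ¬¬p2) ∨ ¬(¬¬p2 ∨ p3) ∨ p3   — double negation
= (p3 ∧ p2) ∨ ¬(¬¬p2 ∨ p3) ∨ p3   — double negation
= (p3 ∧ p2) ∨ (¬¬¬p2 ∧ ¬p3) ∨ p3   — De Morgan
= (p3 ∧ p2) ∨ (¬p2 ∧ ¬p3) ∨ p3   — double negation
= (p3 ∨ ¬p2 ∨ p3) ∧ (p3 ∨ ¬p3 ∨ p3) ∧ (p2 ∨ ¬p2 ∨ p3) ∧ (p2 ∨ ¬p3 ∨ p3)   — distribute ∨ over ∧
= p3 ∨ ¬p2   — simplify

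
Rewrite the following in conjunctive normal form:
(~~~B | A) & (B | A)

(~~~B | A) & (B | A)
⇔ (~B | A) & (B | A)   (double negation)

(~B | A) & (B | A)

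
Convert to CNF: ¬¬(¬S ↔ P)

(S ∨ P) ∧ (¬P ∨ ¬S)

¬¬(¬S ↔ P)
≡ ¬¬((¬S → P) ∧ (P → ¬S))
≡ ¬¬((¬¬S ∨ P) ∧ (P → ¬S))
≡ ¬¬((¬¬S ∨ P) ∧ (¬P ∨ ¬S))
≡ (¬¬S ∨ P) ∧ (¬P ∨ ¬S)
≡ (S ∨ P) ∧ (¬P ∨ ¬S)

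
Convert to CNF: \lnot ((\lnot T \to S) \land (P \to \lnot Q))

(\lnot T \lor P) \land (\lnot T \lor Q) \land (\lnot S \lor P) \land (\lnot S \lor Q)

\lnot ((\lnot T \to S) \land (P \to \lnot Q))
= \lnot ((\lnot \lnot T \lor S) \land (P \to \lnot Q))   — eliminate \to
= \lnot ((\lnot \lnot T \lor S) \land (\lnot P \lor \lnot Q))   — eliminate \to
= \lnot (\lnot \lnot T \lor S) \lor \lnot (\lnot P \lor \lnot Q)   — De Morgan
= (\lnot \lnot \lnot T \land \lnot S) \lor \lnot (\lnot P \lor \lnot Q)   — De Morgan
= (\lnot T \land \lnot S) \lor \lnot (\lnot P \lor \lnot Q)   — double negation
= (\lnot T \land \lnot S) \lor (\lnot \lnot P \land \lnot \lnot Q)   — De Morgan
= (\lnot T \land \lnot S) \lor (P \land \lnot \lnot Q)   — double negation
= (\lnot T \land \lnot S) \lor (P \land Q)   — double negation
= (\lnot T \lor P) \land (\lnot T \lor Q) \land (\lnot S \lor P) \land (\lnot S \lor Q)   — distribute \lor over \land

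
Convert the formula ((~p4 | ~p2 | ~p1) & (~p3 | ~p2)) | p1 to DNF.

(~p4 & ~p3) | ~p2 | (~p1 & ~p3) | p1

((~p4 | ~p2 | ~p1) & (~p3 | ~p2)) | p1
≡ (~p4 & ~p3) | (~p4 & ~p2) | (~p2 & ~p3) | (~p2 & ~p2) | (~p1 & ~p3) | (~p1 & ~p2) | p1   [distribute & over |]
≡ (~p4 & ~p3) | ~p2 | (~p1 & ~p3) | p1   [simplify]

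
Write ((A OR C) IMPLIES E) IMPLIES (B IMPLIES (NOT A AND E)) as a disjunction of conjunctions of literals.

(A AND NOT E) OR (C AND NOT E) OR NOT B OR (NOT A AND E)

((A OR C) IMPLIES E) IMPLIES (B IMPLIES (NOT A AND E))
≡ NOT ((A OR C) IMPLIES E) OR (B IMPLIES (NOT A AND E))   [eliminate IMPLIES]
≡ NOT (NOT (A OR C) OR E) OR (B IMPLIES (NOT A AND E))   [eliminate IMPLIES]
≡ NOT (NOT (A OR C) OR E) OR NOT B OR (NOT A AND E)   [eliminate IMPLIES]
≡ (NOT NOT (A OR C) AND NOT E) OR NOT B OR (NOT A AND E)   [De Morgan]
≡ ((A OR C) AND NOT E) OR NOT B OR (NOT A AND E)   [double negation]
≡ (A AND NOT E) OR (C AND NOT E) OR NOT B OR (NOT A AND E)   [distribute AND over OR]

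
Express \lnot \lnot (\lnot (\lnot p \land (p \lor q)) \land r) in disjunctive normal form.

\lnot \lnot (\lnot (\lnot p \land (p \lor q)) \land r)
≡ \lnot (\lnot p \land (p \lor q)) \land r   [double negation]
≡ (\lnot \lnot p \lor \lnot (p \lor q)) \land r   [De Morgan]
≡ (p \lor \lnot (p \lor q)) \land r   [double negation]
≡ (p \lor (\lnot p \land \lnot q)) \land r   [De Morgan]
≡ (p \land r) \lor (\lnot p \land \lnot q \land r)   [distribute \land over \lor]

(p \land r) \lor (\lnot p \land \lnot q \land r)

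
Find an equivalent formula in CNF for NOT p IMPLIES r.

NOT p IMPLIES r
= NOT NOT p OR r
= p OR r

p OR r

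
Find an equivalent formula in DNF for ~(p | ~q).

~(p | ~q)
= ~p & ~~q   [De Morgan]
= ~p & q   [double negation]

~p & q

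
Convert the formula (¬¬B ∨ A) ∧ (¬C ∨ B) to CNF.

(¬¬B ∨ A) ∧ (¬C ∨ B)
= (B ∨ A) ∧ (¬C ∨ B)   (double negation)

(B ∨ A) ∧ (¬C ∨ B)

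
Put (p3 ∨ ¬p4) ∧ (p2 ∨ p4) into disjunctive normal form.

(p3 ∧ p2) ∨ (p3 ∧ p4) ∨ (¬p4 ∧ p2)

(p3 ∨ ¬p4) ∧ (p2 ∨ p4)
≡ (p3 ∧ p2) ∨ (p3 ∧ p4) ∨ (¬p4 ∧ p2) ∨ (¬p4 ∧ p4)   [distribute ∧ over ∨]
≡ (p3 ∧ p2) ∨ (p3 ∧ p4) ∨ (¬p4 ∧ p2)   [simplify]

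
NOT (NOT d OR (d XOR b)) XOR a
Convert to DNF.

(d AND b AND NOT a) OR (NOT d AND a) OR (d AND NOT b AND a)

NOT (NOT d OR (d XOR b)) XOR a
≡ (NOT (NOT d OR (d XOR b)) AND NOT a) OR (NOT NOT (NOT d OR (d XOR b)) AND a)   (expand XOR)
≡ (NOT (NOT d OR (d AND NOT b) OR (NOT d AND b)) AND NOT a) OR (NOT NOT (NOT d OR (d XOR b)) AND a)   (expand XOR)
≡ (NOT (NOT d OR (d AND NOT b) OR (NOT d AND b)) AND NOT a) OR (NOT NOT (NOT d OR (d AND NOT b) OR (NOT d AND b)) AND a)   (expand XOR)
≡ (NOT NOT d AND NOT (d AND NOT b) AND NOT (NOT d AND b) AND NOT a) OR (NOT NOT (NOT d OR (d AND NOT b) OR (NOT d AND b)) AND a)   (De Morgan)
≡ (d AND NOT (d AND NOT b) AND NOT (NOT d AND b) AND NOT a) OR (NOT NOT (NOT d OR (d AND NOT b) OR (NOT d AND b)) AND a)   (double negation)
≡ (d AND (NOT d OR NOT NOT b) AND NOT (NOT d AND b) AND NOT a) OR (NOT NOT (NOT d OR (d AND NOT b) OR (NOT d AND b)) AND a)   (De Morgan)
≡ (d AND (NOT d OR b) AND NOT (NOT d AND b) AND NOT a) OR (NOT NOT (NOT d OR (d AND NOT b) OR (NOT d AND b)) AND a)   (double negation)
≡ (d AND (NOT d OR b) AND (NOT NOT d OR NOT b) AND NOT a) OR (NOT NOT (NOT d OR (d AND NOT b) OR (NOT d AND b)) AND a)   (De Morgan)
≡ (d AND (NOT d OR b) AND (d OR NOT b) AND NOT a) OR (NOT NOT (NOT d OR (d AND NOT b) OR (NOT d AND b)) AND a)   (double negation)
≡ (d AND (NOT d OR b) AND (d OR NOT b) AND NOT a) OR ((NOT d OR (d AND NOT b) OR (NOT d AND b)) AND a)   (double negation)
≡ (d AND NOT d AND d AND NOT a) OR (d AND NOT d AND NOT b AND NOT a) OR (d AND b AND d AND NOT a) OR (d AND b AND NOT b AND NOT a) OR (NOT d AND a) OR (d AND NOT b AND a) OR (NOT d AND b AND a)   (distribute AND over OR)
≡ (d AND b AND NOT a) OR (NOT d AND a) OR (d AND NOT b AND a)   (simplify)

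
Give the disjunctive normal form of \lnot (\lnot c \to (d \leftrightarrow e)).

\lnot (\lnot c \to (d \leftrightarrow e))
≡ \lnot (\lnot \lnot c \lor (d \leftrightarrow e))   — eliminate \to
≡ \lnot (\lnot \lnot c \lor ((d \to e) \land (e \to d)))   — eliminate \leftrightarrow
≡ \lnot (\lnot \lnot c \lor ((\lnot d \lor e) \land (e \to d)))   — eliminate \to
≡ \lnot (\lnot \lnot c \lor ((\lnot d \lor e) \land (\lnot e \lor d)))   — eliminate \to
≡ \lnot \lnot \lnot c \land \lnot ((\lnot d \lor e) \land (\lnot e \lor d))   — De Morgan
≡ \lnot c \land \lnot ((\lnot d \lor e) \land (\lnot e \lor d))   — double negation
≡ \lnot c \land (\lnot (\lnot d \lor e) \lor \lnot (\lnot e \lor d))   — De Morgan
≡ \lnot c \land ((\lnot \lnot d \land \lnot e) \lor \lnot (\lnot e \lor d))   — De Morgan
≡ \lnot c \land ((d \land \lnot e) \lor \lnot (\lnot e \lor d))   — double negation
≡ \lnot c \land ((d \land \lnot e) \lor (\lnot \lnot e \land \lnot d))   — De Morgan
≡ \lnot c \land ((d \land \lnot e) \lor (e \land \lnot d))   — double negation
≡ (\lnot c \land d \land \lnot e) \lor (\lnot c \land e \land \lnot d)   — distribute \land over \lor

(\lnot c \land d \land \lnot e) \lor (\lnot c \land e \land \lnot d)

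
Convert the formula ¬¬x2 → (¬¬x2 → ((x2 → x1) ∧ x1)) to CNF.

¬¬x2 → (¬¬x2 → ((x2 → x1) ∧ x1))
≡ ¬¬¬x2 ∨ (¬¬x2 → ((x2 → x1) ∧ x1))   (eliminate →)
≡ ¬¬¬x2 ∨ ¬¬¬x2 ∨ ((x2 → x1) ∧ x1)   (eliminate →)
≡ ¬¬¬x2 ∨ ¬¬¬x2 ∨ ((¬x2 ∨ x1) ∧ x1)   (eliminate →)
≡ ¬x2 ∨ ¬¬¬x2 ∨ ((¬x2 ∨ x1) ∧ x1)   (double negation)
≡ ¬x2 ∨ ¬x2 ∨ ((¬x2 ∨ x1) ∧ x1)   (double negation)
≡ (¬x2 ∨ ¬x2 ∨ ¬x2 ∨ x1) ∧ (¬x2 ∨ ¬x2 ∨ x1)   (distribute ∨ over ∧)
≡ ¬x2 ∨ x1   (simplify)

¬x2 ∨ x1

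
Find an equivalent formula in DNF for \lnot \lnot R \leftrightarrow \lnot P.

\lnot \lnot R \leftrightarrow \lnot P
≡ (\lnot \lnot R \to \lnot P) \land (\lnot P \to \lnot \lnot R)
≡ (\lnot \lnot \lnot R \lor \lnot P) \land (\lnot P \to \lnot \lnot R)
≡ (\lnot \lnot \lnot R \lor \lnot P) \land (\lnot \lnot P \lor \lnot \lnot R)
≡ (\lnot R \lor \lnot P) \land (\lnot \lnot P \lor \lnot \lnot R)
≡ (\lnot R \lor \lnot P) \land (P \lor \lnot \lnot R)
≡ (\lnot R \lor \lnot P) \land (P \lor R)
≡ (\lnot R \land P) \lor (\lnot R \land R) \lor (\lnot P \land P) \lor (\lnot P \land R)
≡ (\lnot R \land P) \lor (\lnot P \land R)

(\lnot R \land P) \lor (\lnot P \land R)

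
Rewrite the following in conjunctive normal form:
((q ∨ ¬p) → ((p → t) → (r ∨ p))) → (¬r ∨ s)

¬r ∨ s

((q ∨ ¬p) → ((p → t) → (r ∨ p))) → (¬r ∨ s)
⇔ ¬((q ∨ ¬p) → ((p → t) → (r ∨ p))) ∨ ¬r ∨ s   [eliminate →]
⇔ ¬(¬(q ∨ ¬p) ∨ ((p → t) → (r ∨ p))) ∨ ¬r ∨ s   [eliminate →]
⇔ ¬(¬(q ∨ ¬p) ∨ ¬(p → t) ∨ r ∨ p) ∨ ¬r ∨ s   [eliminate →]
⇔ ¬(¬(q ∨ ¬p) ∨ ¬(¬p ∨ t) ∨ r ∨ p) ∨ ¬r ∨ s   [eliminate →]
⇔ (¬¬(q ∨ ¬p) ∧ ¬¬(¬p ∨ t) ∧ ¬r ∧ ¬p) ∨ ¬r ∨ s   [De Morgan]
⇔ ((q ∨ ¬p) ∧ ¬¬(¬p ∨ t) ∧ ¬r ∧ ¬p) ∨ ¬r ∨ s   [double negation]
⇔ ((q ∨ ¬p) ∧ (¬p ∨ t) ∧ ¬r ∧ ¬p) ∨ ¬r ∨ s   [double negation]
⇔ (q ∨ ¬p ∨ ¬r ∨ s) ∧ (¬p ∨ t ∨ ¬r ∨ s) ∧ (¬r ∨ ¬r ∨ s) ∧ (¬p ∨ ¬r ∨ s)   [distribute ∨ over ∧]
⇔ ¬r ∨ s   [simplify]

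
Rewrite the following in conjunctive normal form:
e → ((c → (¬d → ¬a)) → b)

(¬e ∨ c ∨ b) ∧ (¬e ∨ ¬d ∨ b) ∧ (¬e ∨ a ∨ b)

e → ((c → (¬d → ¬a)) → b)
≡ ¬e ∨ ((c → (¬d → ¬a)) → b)   [eliminate →]
≡ ¬e ∨ ¬(c → (¬d → ¬a)) ∨ b   [eliminate →]
≡ ¬e ∨ ¬(¬c ∨ (¬d → ¬a)) ∨ b   [eliminate →]
≡ ¬e ∨ ¬(¬c ∨ ¬¬d ∨ ¬a) ∨ b   [eliminate →]
≡ ¬e ∨ (¬¬c ∧ ¬¬¬d ∧ ¬¬a) ∨ b   [De Morgan]
≡ ¬e ∨ (c ∧ ¬¬¬d ∧ ¬¬a) ∨ b   [double negation]
≡ ¬e ∨ (c ∧ ¬d ∧ ¬¬a) ∨ b   [double negation]
≡ ¬e ∨ (c ∧ ¬d ∧ a) ∨ b   [double negation]
≡ (¬e ∨ c ∨ b) ∧ (¬e ∨ ¬d ∨ b) ∧ (¬e ∨ a ∨ b)   [distribute ∨ over ∧]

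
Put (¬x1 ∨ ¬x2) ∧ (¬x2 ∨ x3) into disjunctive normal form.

(¬x1 ∧ x3) ∨ ¬x2

(¬x1 ∨ ¬x2) ∧ (¬x2 ∨ x3)
⇔ (¬x1 ∧ ¬x2) ∨ (¬x1 ∧ x3) ∨ (¬x2 ∧ ¬x2) ∨ (¬x2 ∧ x3)   [distribute ∧ over ∨]
⇔ (¬x1 ∧ x3) ∨ ¬x2   [simplify]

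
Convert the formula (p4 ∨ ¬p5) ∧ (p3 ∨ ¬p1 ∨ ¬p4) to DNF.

(p4 ∨ ¬p5) ∧ (p3 ∨ ¬p1 ∨ ¬p4)
≡ (p4 ∧ p3) ∨ (p4 ∧ ¬p1) ∨ (p4 ∧ ¬p4) ∨ (¬p5 ∧ p3) ∨ (¬p5 ∧ ¬p1) ∨ (¬p5 ∧ ¬p4)   [distribute ∧ over ∨]
≡ (p4 ∧ p3) ∨ (p4 ∧ ¬p1) ∨ (¬p5 ∧ p3) ∨ (¬p5 ∧ ¬p1) ∨ (¬p5 ∧ ¬p4)   [simplify]

(p4 ∧ p3) ∨ (p4 ∧ ¬p1) ∨ (¬p5 ∧ p3) ∨ (¬p5 ∧ ¬p1) ∨ (¬p5 ∧ ¬p4)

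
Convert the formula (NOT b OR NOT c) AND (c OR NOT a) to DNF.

(NOT b OR NOT c) AND (c OR NOT a)
= (NOT b AND c) OR (NOT b AND NOT a) OR (NOT c AND c) OR (NOT c AND NOT a)   [distribute AND over OR]
= (NOT b AND c) OR (NOT b AND NOT a) OR (NOT c AND NOT a)   [simplify]

(NOT b AND c) OR (NOT b AND NOT a) OR (NOT c AND NOT a)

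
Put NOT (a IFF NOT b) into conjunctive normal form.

NOT (a IFF NOT b)
≡ NOT ((a IMPLIES NOT b) AND (NOT b IMPLIES a))   [eliminate IFF]
≡ NOT ((NOT a OR NOT b) AND (NOT b IMPLIES a))   [eliminate IMPLIES]
≡ NOT ((NOT a OR NOT b) AND (NOT NOT b OR a))   [eliminate IMPLIES]
≡ NOT (NOT a OR NOT b) OR NOT (NOT NOT b OR a)   [De Morgan]
≡ (NOT NOT a AND NOT NOT b) OR NOT (NOT NOT b OR a)   [De Morgan]
≡ (a AND NOT NOT b) OR NOT (NOT NOT b OR a)   [double negation]
≡ (a AND b) OR NOT (NOT NOT b OR a)   [double negation]
≡ (a AND b) OR (NOT NOT NOT b AND NOT a)   [De Morgan]
≡ (a AND b) OR (NOT b AND NOT a)   [double negation]
≡ (a OR NOT b) AND (a OR NOT a) AND (b OR NOT b) AND (b OR NOT a)   [distribute OR over AND]
≡ (a OR NOT b) AND (b OR NOT a)   [simplify]

(a OR NOT b) AND (b OR NOT a)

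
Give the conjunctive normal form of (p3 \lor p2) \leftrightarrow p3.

(p3 \lor p2) \leftrightarrow p3
≡ ((p3 \lor p2) \to p3) \land (p3 \to (p3 \lor p2))   — eliminate \leftrightarrow
≡ (\lnot (p3 \lor p2) \lor p3) \land (p3 \to (p3 \lor p2))   — eliminate \to
≡ (\lnot (p3 \lor p2) \lor p3) \land (\lnot p3 \lor p3 \lor p2)   — eliminate \to
≡ ((\lnot p3 \land \lnot p2) \lor p3) \land (\lnot p3 \lor p3 \lor p2)   — De Morgan
≡ (\lnot p3 \lor p3) \land (\lnot p2 \lor p3) \land (\lnot p3 \lor p3 \lor p2)   — distribute \lor over \land
≡ \lnot p2 \lor p3   — simplify

\lnot p2 \lor p3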